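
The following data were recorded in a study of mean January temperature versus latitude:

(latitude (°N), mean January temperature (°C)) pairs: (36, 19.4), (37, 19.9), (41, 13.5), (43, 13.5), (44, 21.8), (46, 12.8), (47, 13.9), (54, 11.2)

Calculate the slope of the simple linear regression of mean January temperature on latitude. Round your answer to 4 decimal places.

n = 8, Σx = 348, Σy = 126, Σxy = 5374.8, Σx² = 15372
Sxx = Σx² − (Σx)²/n = 15372 − 15138 = 234
Sxy = Σxy − (Σx)(Σy)/n = 5374.8 − 5481 = -106.2
b = Sxy/Sxx = -106.2/234 = -0.453846

-0.4538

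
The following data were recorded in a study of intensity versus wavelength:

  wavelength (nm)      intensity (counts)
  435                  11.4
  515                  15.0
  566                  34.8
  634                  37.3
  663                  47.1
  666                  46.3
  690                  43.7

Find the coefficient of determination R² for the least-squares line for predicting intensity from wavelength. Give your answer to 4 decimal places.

0.9119

n = 7, Σx = 4169, Σy = 235.6, Σxy = 148245.1, Σx² = 2535987, Σy² = 9229.08
Sxx = Σx² − (Σx)²/n = 2535987 − 2482937.285714 = 53049.714286
Sxy = Σxy − (Σx)(Σy)/n = 148245.1 − 140316.628571 = 7928.471429
Syy = Σy² − (Σy)²/n = 9229.08 − 7929.622857 = 1299.457143
R² = Sxy²/(Sxx·Syy) = (7928.471429)²/(53049.714286·1299.457143) = 0.911872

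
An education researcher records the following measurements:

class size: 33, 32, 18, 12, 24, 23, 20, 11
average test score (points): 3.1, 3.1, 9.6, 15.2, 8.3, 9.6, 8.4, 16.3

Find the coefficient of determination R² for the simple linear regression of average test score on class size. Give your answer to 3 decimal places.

0.945

n = 8, Σx = 173, Σy = 73.6, Σxy = 1324, Σx² = 4207, Σy² = 839.72
Sxx = Σx² − (Σx)²/n = 4207 − 3741.125 = 465.875
Sxy = Σxy − (Σx)(Σy)/n = 1324 − 1591.6 = -267.6
Syy = Σy² − (Σy)²/n = 839.72 − 677.12 = 162.6
R² = Sxy²/(Sxx·Syy) = (-267.6)²/(465.875·162.6) = 0.945327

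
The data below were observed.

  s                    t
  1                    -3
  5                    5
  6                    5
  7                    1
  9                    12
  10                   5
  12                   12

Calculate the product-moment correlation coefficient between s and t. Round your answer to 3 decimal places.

0.818

n = 7, Σx = 50, Σy = 37, Σxy = 361, Σx² = 436, Σy² = 373
Sxx = Σx² − (Σx)²/n = 436 − 357.142857 = 78.857143
Sxy = Σxy − (Σx)(Σy)/n = 361 − 264.285714 = 96.714286
Syy = Σy² − (Σy)²/n = 373 − 195.571429 = 177.428571
r = Sxy/√(Sxx·Syy) = 96.714286/√(13991.510204) = 96.714286/118.285714 = 0.817633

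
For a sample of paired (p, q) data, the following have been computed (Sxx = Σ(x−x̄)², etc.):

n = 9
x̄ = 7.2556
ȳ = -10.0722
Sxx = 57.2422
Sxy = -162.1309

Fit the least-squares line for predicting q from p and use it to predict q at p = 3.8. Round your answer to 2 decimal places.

b = Sxy/Sxx = -162.1309/57.2422 = -2.832367
a = ȳ − b·x̄ = -10.0722 − (-2.832367)·7.2556 = 10.478320
ŷ(3.8) = a + b·3.8 = 10.478320 + (-2.832367)·3.8 = -0.284674

-0.28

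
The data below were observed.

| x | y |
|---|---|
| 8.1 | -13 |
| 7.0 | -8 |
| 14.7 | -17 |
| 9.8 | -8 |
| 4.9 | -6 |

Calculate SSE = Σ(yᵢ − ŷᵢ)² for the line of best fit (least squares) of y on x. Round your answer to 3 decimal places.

23.459

n = 5, Σx = 44.5, Σy = -52, Σxy = -519, Σx² = 450.75, Σy² = 622
Sxx = Σx² − (Σx)²/n = 450.75 − 396.05 = 54.7
Sxy = Σxy − (Σx)(Σy)/n = -519 − (-462.8) = -56.2
Syy = Σy² − (Σy)²/n = 622 − 540.8 = 81.2
b = Sxy/Sxx = -56.2/54.7 = -1.027422
SSE = Syy − b·Sxy = 81.2 − (-1.027422)·(-56.2) = 23.458867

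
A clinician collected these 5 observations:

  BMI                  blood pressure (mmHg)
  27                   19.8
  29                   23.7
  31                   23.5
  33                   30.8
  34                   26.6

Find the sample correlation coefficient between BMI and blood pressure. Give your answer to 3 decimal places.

n = 5, Σx = 154, Σy = 124.4, Σxy = 3871.2, Σx² = 4776, Σy² = 3162.18
Sxx = Σx² − (Σx)²/n = 4776 − 4743.2 = 32.8
Sxy = Σxy − (Σx)(Σy)/n = 3871.2 − 3831.52 = 39.68
Syy = Σy² − (Σy)²/n = 3162.18 − 3095.072 = 67.108
r = Sxy/√(Sxx·Syy) = 39.68/√(2201.1424) = 39.68/46.916334 = 0.845761

0.846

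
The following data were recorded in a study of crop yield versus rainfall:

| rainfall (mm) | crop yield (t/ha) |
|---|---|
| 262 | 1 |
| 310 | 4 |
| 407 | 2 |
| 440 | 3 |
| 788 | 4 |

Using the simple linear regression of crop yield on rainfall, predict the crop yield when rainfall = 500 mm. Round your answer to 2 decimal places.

n = 5, Σx = 2207, Σy = 14, Σxy = 6788, Σx² = 1144937
Sxx = Σx² − (Σx)²/n = 1144937 − 974169.8 = 170767.2
Sxy = Σxy − (Σx)(Σy)/n = 6788 − 6179.6 = 608.4
b = Sxy/Sxx = 608.4/170767.2 = 0.003563
a = ȳ − b·x̄ = 2.8 − 0.003563·441.4 = 1.227404
ŷ(500) = a + b·500 = 1.227404 + 0.003563·500 = 3.008777

3.01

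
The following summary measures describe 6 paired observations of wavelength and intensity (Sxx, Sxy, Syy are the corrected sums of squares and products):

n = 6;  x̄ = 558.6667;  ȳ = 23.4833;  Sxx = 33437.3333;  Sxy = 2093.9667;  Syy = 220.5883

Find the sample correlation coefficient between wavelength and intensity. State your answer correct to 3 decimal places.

0.771

r = Sxy/√(Sxx·Syy) = 2093.9667/√(7375884.509180) = 2093.9667/2715.857969 = 0.771015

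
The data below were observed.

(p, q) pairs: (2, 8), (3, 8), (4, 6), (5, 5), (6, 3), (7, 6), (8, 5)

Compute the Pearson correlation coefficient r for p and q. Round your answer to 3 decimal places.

n = 7, Σx = 35, Σy = 41, Σxy = 189, Σx² = 203, Σy² = 259
Sxx = Σx² − (Σx)²/n = 203 − 175 = 28
Sxy = Σxy − (Σx)(Σy)/n = 189 − 205 = -16
Syy = Σy² − (Σy)²/n = 259 − 240.142857 = 18.857143
r = Sxy/√(Sxx·Syy) = -16/√(528) = -16/22.978251 = -0.696311

-0.696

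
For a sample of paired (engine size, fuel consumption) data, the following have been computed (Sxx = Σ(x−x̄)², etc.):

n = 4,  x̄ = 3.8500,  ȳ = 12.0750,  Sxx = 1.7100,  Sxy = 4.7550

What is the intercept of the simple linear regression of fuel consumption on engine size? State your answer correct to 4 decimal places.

1.3693

b = Sxy/Sxx = 4.755/1.71 = 2.780702
a = ȳ − b·x̄ = 12.075 − 2.780702·3.85 = 1.369298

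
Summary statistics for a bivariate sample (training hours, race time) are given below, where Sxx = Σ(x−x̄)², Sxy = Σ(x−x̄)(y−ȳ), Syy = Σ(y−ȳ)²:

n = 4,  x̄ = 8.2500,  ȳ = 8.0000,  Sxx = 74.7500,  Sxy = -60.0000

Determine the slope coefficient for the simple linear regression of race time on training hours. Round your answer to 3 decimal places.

-0.803

b = Sxy/Sxx = -60/74.75 = -0.802676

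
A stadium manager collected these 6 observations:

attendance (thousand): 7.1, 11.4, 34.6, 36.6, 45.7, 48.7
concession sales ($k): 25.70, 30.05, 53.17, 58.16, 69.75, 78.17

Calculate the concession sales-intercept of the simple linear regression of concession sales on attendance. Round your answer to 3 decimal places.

n = 6, Σx = 184.1, Σy = 315, Σxy = 11487.832, Σx² = 7177.27
Sxx = Σx² − (Σx)²/n = 7177.27 − 5648.801667 = 1528.468333
Sxy = Σxy − (Σx)(Σy)/n = 11487.832 − 9665.25 = 1822.582
b = Sxy/Sxx = 1822.582/1528.468333 = 1.192424
a = ȳ − b·x̄ = 52.5 − 1.192424·30.683333 = 15.912463

15.912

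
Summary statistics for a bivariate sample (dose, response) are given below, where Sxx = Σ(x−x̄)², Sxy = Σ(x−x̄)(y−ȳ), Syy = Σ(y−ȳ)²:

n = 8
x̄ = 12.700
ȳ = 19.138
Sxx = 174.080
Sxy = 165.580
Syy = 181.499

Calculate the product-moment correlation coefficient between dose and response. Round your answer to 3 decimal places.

r = Sxy/√(Sxx·Syy) = 165.58/√(31595.34592) = 165.58/177.750797 = 0.931529

0.932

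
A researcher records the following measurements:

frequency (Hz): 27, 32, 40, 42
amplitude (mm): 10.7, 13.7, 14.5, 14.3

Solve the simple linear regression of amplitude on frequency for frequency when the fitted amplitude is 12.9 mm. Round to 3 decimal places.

n = 4, Σx = 141, Σy = 53.2, Σxy = 1907.9, Σx² = 5117
Sxx = Σx² − (Σx)²/n = 5117 − 4970.25 = 146.75
Sxy = Σxy − (Σx)(Σy)/n = 1907.9 − 1875.3 = 32.6
b = Sxy/Sxx = 32.6/146.75 = 0.222147
a = ȳ − b·x̄ = 13.3 − 0.222147·35.25 = 5.469336
Set a + b·x = 12.9: x = (12.9 − 5.469336) / 0.222147 = 33.449387

33.449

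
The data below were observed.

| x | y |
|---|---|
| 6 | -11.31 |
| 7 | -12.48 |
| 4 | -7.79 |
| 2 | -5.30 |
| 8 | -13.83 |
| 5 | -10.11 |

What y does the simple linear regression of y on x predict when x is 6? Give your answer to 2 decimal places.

-11.10

n = 6, Σx = 32, Σy = -60.82, Σxy = -358.17, Σx² = 194
Sxx = Σx² − (Σx)²/n = 194 − 170.666667 = 23.333333
Sxy = Σxy − (Σx)(Σy)/n = -358.17 − (-324.373333) = -33.796667
b = Sxy/Sxx = -33.796667/23.333333 = -1.448429
a = ȳ − b·x̄ = -10.136667 − (-1.448429)·5.333333 = -2.411714
ŷ(6) = a + b·6 = -2.411714 + (-1.448429)·6 = -11.102286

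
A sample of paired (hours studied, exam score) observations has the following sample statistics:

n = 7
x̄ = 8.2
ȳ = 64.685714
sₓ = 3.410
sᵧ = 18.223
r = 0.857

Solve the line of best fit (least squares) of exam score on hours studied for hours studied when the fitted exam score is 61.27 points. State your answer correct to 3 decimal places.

7.454

b = r · sᵧ/sₓ = 0.857 · 18.223/3.41 = 4.579798
a = ȳ − b·x̄ = 64.685714 − 4.579798·8.2 = 27.131371
Set a + b·x = 61.27: x = (61.27 − 27.131371) / 4.579798 = 7.454178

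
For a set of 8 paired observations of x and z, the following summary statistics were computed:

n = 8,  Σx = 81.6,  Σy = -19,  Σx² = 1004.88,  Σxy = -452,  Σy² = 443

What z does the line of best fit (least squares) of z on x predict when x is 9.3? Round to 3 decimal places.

-1.028

Sxx = Σx² − (Σx)²/n = 1004.88 − 832.32 = 172.56
Sxy = Σxy − (Σx)(Σy)/n = -452 − (-193.8) = -258.2
b = Sxy/Sxx = -258.2/172.56 = -1.496291
a = ȳ − b·x̄ = -2.375 − (-1.496291)·10.2 = 12.887170
ŷ(9.3) = a + b·9.3 = 12.887170 + (-1.496291)·9.3 = -1.028338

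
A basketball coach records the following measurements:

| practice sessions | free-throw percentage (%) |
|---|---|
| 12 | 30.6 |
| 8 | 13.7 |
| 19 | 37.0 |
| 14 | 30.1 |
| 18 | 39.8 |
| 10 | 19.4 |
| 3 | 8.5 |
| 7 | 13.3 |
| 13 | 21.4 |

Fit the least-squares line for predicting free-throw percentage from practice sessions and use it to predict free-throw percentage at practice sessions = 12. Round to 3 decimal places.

24.664

n = 9, Σx = 104, Σy = 213.8, Σxy = 2908.4, Σx² = 1416
Sxx = Σx² − (Σx)²/n = 1416 − 1201.777778 = 214.222222
Sxy = Σxy − (Σx)(Σy)/n = 2908.4 − 2470.577778 = 437.822222
b = Sxy/Sxx = 437.822222/214.222222 = 2.043776
a = ȳ − b·x̄ = 23.755556 − 2.043776·11.555556 = 0.138589
ŷ(12) = a + b·12 = 0.138589 + 2.043776·12 = 24.663900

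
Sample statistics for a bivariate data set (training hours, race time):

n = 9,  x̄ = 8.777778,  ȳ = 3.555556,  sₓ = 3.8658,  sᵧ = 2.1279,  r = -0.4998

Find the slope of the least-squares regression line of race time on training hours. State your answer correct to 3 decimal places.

b = r · sᵧ/sₓ = -0.4998 · 2.1279/3.8658 = -0.275111

-0.275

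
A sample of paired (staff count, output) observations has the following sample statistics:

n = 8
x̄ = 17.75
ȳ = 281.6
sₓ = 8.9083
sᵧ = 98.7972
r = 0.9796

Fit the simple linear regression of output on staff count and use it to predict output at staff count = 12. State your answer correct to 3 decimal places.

b = r · sᵧ/sₓ = 0.9796 · 98.7972/8.9083 = 10.864221
a = ȳ − b·x̄ = 281.6 − 10.864221·17.75 = 88.760083
ŷ(12) = a + b·12 = 88.760083 + 10.864221·12 = 219.130731

219.131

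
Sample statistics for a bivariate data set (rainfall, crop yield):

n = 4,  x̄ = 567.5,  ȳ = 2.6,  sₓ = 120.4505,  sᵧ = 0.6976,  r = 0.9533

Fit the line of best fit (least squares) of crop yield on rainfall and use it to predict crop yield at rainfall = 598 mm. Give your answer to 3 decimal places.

2.768

b = r · sᵧ/sₓ = 0.9533 · 0.6976/120.4505 = 0.005521
a = ȳ − b·x̄ = 2.6 − 0.005521·567.5 = -0.533238
ŷ(598) = a + b·598 = -0.533238 + 0.005521·598 = 2.768394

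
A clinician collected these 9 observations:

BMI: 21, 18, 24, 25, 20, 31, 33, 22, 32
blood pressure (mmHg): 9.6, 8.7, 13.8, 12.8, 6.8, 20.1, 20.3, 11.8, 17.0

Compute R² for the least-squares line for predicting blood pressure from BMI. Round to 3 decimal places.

n = 9, Σx = 226, Σy = 120.9, Σxy = 3242, Σx² = 5924, Σy² = 1812.71
Sxx = Σx² − (Σx)²/n = 5924 − 5675.111111 = 248.888889
Sxy = Σxy − (Σx)(Σy)/n = 3242 − 3035.933333 = 206.066667
Syy = Σy² − (Σy)²/n = 1812.71 − 1624.09 = 188.62
R² = Sxy²/(Sxx·Syy) = (206.066667)²/(248.888889·188.62) = 0.904528

0.905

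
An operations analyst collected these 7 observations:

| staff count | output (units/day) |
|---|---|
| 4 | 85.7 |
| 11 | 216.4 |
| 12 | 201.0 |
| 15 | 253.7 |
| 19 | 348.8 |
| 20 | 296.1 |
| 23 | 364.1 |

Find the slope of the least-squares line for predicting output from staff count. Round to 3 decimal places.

14.468

n = 7, Σx = 104, Σy = 1765.8, Σxy = 29864.2, Σx² = 1796
Sxx = Σx² − (Σx)²/n = 1796 − 1545.142857 = 250.857143
Sxy = Σxy − (Σx)(Σy)/n = 29864.2 − 26234.742857 = 3629.457143
b = Sxy/Sxx = 3629.457143/250.857143 = 14.468223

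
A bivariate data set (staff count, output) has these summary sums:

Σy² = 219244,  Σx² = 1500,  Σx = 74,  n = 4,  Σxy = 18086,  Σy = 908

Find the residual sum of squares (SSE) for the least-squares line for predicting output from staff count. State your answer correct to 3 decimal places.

464.305

Sxx = Σx² − (Σx)²/n = 1500 − 1369 = 131
Sxy = Σxy − (Σx)(Σy)/n = 18086 − 16798 = 1288
Syy = Σy² − (Σy)²/n = 219244 − 206116 = 13128
b = Sxy/Sxx = 1288/131 = 9.832061
SSE = Syy − b·Sxy = 13128 − 9.832061·1288 = 464.305344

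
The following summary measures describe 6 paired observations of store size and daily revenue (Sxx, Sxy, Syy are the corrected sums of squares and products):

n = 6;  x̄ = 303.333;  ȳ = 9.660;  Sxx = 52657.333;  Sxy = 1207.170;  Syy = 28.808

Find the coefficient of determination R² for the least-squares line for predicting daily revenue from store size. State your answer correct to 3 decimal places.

R² = Sxy²/(Sxx·Syy) = (1207.17)²/(52657.333·28.808) = 0.960649

0.961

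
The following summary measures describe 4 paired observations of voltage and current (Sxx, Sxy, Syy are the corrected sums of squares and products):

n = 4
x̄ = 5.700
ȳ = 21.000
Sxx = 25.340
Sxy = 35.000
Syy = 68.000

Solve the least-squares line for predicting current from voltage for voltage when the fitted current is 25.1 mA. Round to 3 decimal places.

b = Sxy/Sxx = 35/25.34 = 1.381215
a = ȳ − b·x̄ = 21 − 1.381215·5.7 = 13.127072
Set a + b·x = 25.1: x = (25.1 − 13.127072) / 1.381215 = 8.6684

8.668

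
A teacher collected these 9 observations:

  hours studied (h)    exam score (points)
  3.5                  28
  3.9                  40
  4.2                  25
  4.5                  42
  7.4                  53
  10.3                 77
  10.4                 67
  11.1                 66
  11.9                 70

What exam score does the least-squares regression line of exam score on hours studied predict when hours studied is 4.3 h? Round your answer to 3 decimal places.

35.705

n = 9, Σx = 67.2, Σy = 468, Σxy = 3995.7, Σx² = 599.18
Sxx = Σx² − (Σx)²/n = 599.18 − 501.76 = 97.42
Sxy = Σxy − (Σx)(Σy)/n = 3995.7 − 3494.4 = 501.3
b = Sxy/Sxx = 501.3/97.42 = 5.145761
a = ȳ − b·x̄ = 52 − 5.145761·7.466667 = 13.578321
ŷ(4.3) = a + b·4.3 = 13.578321 + 5.145761·4.3 = 35.705091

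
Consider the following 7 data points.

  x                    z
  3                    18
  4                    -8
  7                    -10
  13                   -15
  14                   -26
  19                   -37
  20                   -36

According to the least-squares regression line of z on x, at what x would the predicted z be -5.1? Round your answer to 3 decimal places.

7.033

n = 7, Σx = 80, Σy = -114, Σxy = -2030, Σx² = 1200
Sxx = Σx² − (Σx)²/n = 1200 − 914.285714 = 285.714286
Sxy = Σxy − (Σx)(Σy)/n = -2030 − (-1302.857143) = -727.142857
b = Sxy/Sxx = -727.142857/285.714286 = -2.545
a = ȳ − b·x̄ = -16.285714 − (-2.545)·11.428571 = 12.8
Set a + b·x = -5.1: x = (-5.1 − 12.8) / (-2.545) = 7.033399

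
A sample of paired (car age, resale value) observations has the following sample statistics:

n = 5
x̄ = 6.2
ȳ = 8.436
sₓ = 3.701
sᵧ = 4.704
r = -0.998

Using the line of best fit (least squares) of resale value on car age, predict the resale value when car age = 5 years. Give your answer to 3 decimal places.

b = r · sᵧ/sₓ = -0.998 · 4.704/3.701 = -1.268466
a = ȳ − b·x̄ = 8.436 − (-1.268466)·6.2 = 16.300488
ŷ(5) = a + b·5 = 16.300488 + (-1.268466)·5 = 9.958159

9.958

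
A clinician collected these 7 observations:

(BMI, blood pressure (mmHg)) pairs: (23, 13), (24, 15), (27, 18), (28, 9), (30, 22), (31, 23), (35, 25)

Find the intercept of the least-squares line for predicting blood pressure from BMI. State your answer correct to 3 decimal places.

n = 7, Σx = 198, Σy = 125, Σxy = 3645, Σx² = 5704
Sxx = Σx² − (Σx)²/n = 5704 − 5600.571429 = 103.428571
Sxy = Σxy − (Σx)(Σy)/n = 3645 − 3535.714286 = 109.285714
b = Sxy/Sxx = 109.285714/103.428571 = 1.056630
a = ȳ − b·x̄ = 17.857143 − 1.056630·28.285714 = -12.030387

-12.030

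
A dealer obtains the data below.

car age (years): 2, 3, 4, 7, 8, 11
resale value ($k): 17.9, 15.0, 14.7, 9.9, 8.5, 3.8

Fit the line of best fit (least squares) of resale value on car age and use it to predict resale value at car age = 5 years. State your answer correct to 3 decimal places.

n = 6, Σx = 35, Σy = 69.8, Σxy = 318.7, Σx² = 263
Sxx = Σx² − (Σx)²/n = 263 − 204.166667 = 58.833333
Sxy = Σxy − (Σx)(Σy)/n = 318.7 − 407.166667 = -88.466667
b = Sxy/Sxx = -88.466667/58.833333 = -1.503683
a = ȳ − b·x̄ = 11.633333 − (-1.503683)·5.833333 = 20.404816
ŷ(5) = a + b·5 = 20.404816 + (-1.503683)·5 = 12.886402

12.886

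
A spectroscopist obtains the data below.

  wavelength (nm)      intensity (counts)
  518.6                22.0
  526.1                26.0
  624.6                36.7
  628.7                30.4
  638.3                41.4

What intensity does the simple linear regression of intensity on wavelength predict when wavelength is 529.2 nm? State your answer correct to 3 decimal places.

24.571

n = 5, Σx = 2936.3, Σy = 156.5, Σxy = 93548.72, Σx² = 1738542.91
Sxx = Σx² − (Σx)²/n = 1738542.91 − 1724371.538 = 14171.372
Sxy = Σxy − (Σx)(Σy)/n = 93548.72 − 91906.19 = 1642.53
b = Sxy/Sxx = 1642.53/14171.372 = 0.115905
a = ȳ − b·x̄ = 31.3 − 0.115905·587.26 = -36.766251
ŷ(529.2) = a + b·529.2 = -36.766251 + 0.115905·529.2 = 24.570567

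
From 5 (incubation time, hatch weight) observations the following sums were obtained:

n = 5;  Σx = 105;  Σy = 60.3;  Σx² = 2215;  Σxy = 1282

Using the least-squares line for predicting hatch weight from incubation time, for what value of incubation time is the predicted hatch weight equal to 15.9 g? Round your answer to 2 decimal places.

Sxx = Σx² − (Σx)²/n = 2215 − 2205 = 10
Sxy = Σxy − (Σx)(Σy)/n = 1282 − 1266.3 = 15.7
b = Sxy/Sxx = 15.7/10 = 1.57
a = ȳ − b·x̄ = 12.06 − 1.57·21 = -20.91
Set a + b·x = 15.9: x = (15.9 − (-20.91)) / 1.57 = 23.445860

23.45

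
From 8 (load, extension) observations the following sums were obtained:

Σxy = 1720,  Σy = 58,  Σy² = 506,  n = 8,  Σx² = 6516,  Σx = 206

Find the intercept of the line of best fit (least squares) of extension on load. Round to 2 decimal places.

Sxx = Σx² − (Σx)²/n = 6516 − 5304.5 = 1211.5
Sxy = Σxy − (Σx)(Σy)/n = 1720 − 1493.5 = 226.5
b = Sxy/Sxx = 226.5/1211.5 = 0.186958
a = ȳ − b·x̄ = 7.25 − 0.186958·25.75 = 2.435823

2.44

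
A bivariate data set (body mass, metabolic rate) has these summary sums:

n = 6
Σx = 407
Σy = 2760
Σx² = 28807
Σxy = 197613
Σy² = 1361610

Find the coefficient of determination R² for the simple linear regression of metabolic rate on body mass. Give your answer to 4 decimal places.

Sxx = Σx² − (Σx)²/n = 28807 − 27608.166667 = 1198.833333
Sxy = Σxy − (Σx)(Σy)/n = 197613 − 187220 = 10393
Syy = Σy² − (Σy)²/n = 1361610 − 1269600 = 92010
R² = Sxy²/(Sxx·Syy) = (10393)²/(1198.833333·92010) = 0.979237

0.9792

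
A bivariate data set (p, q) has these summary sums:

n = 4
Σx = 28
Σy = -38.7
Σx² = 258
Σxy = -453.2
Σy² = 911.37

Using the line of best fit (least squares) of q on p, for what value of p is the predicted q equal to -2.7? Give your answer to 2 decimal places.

Sxx = Σx² − (Σx)²/n = 258 − 196 = 62
Sxy = Σxy − (Σx)(Σy)/n = -453.2 − (-270.9) = -182.3
b = Sxy/Sxx = -182.3/62 = -2.940323
a = ȳ − b·x̄ = -9.675 − (-2.940323)·7 = 10.907258
Set a + b·x = -2.7: x = (-2.7 − 10.907258) / (-2.940323) = 4.627811

4.63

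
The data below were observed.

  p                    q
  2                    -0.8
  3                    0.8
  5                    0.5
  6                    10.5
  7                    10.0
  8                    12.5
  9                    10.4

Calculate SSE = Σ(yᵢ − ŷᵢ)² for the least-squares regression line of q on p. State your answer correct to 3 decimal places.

42.416

n = 7, Σx = 40, Σy = 43.9, Σxy = 329.9, Σx² = 268, Σy² = 476.19
Sxx = Σx² − (Σx)²/n = 268 − 228.571429 = 39.428571
Sxy = Σxy − (Σx)(Σy)/n = 329.9 − 250.857143 = 79.042857
Syy = Σy² − (Σy)²/n = 476.19 − 275.315714 = 200.874286
b = Sxy/Sxx = 79.042857/39.428571 = 2.004710
SSE = Syy − b·Sxy = 200.874286 − 2.004710·79.042857 = 42.416268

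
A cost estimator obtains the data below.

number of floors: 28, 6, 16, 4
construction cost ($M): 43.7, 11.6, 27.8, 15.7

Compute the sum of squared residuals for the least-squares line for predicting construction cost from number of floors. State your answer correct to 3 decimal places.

n = 4, Σx = 54, Σy = 98.8, Σxy = 1800.8, Σx² = 1092, Σy² = 3063.58
Sxx = Σx² − (Σx)²/n = 1092 − 729 = 363
Sxy = Σxy − (Σx)(Σy)/n = 1800.8 − 1333.8 = 467
Syy = Σy² − (Σy)²/n = 3063.58 − 2440.36 = 623.22
b = Sxy/Sxx = 467/363 = 1.286501
SSE = Syy − b·Sxy = 623.22 − 1.286501·467 = 22.423857

22.424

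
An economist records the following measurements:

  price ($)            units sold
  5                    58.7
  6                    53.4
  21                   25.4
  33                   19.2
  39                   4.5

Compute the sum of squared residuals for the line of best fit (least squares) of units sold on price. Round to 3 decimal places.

n = 5, Σx = 104, Σy = 161.2, Σxy = 1956.4, Σx² = 3112, Σy² = 7331.3
Sxx = Σx² − (Σx)²/n = 3112 − 2163.2 = 948.8
Sxy = Σxy − (Σx)(Σy)/n = 1956.4 − 3352.96 = -1396.56
Syy = Σy² − (Σy)²/n = 7331.3 − 5197.088 = 2134.212
b = Sxy/Sxx = -1396.56/948.8 = -1.471922
SSE = Syy − b·Sxy = 2134.212 − (-1.471922)·(-1396.56) = 78.584013

78.584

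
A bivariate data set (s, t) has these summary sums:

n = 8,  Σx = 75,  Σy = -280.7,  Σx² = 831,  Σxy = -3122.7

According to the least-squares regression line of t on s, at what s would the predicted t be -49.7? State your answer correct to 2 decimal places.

Sxx = Σx² − (Σx)²/n = 831 − 703.125 = 127.875
Sxy = Σxy − (Σx)(Σy)/n = -3122.7 − (-2631.5625) = -491.1375
b = Sxy/Sxx = -491.1375/127.875 = -3.840762
a = ȳ − b·x̄ = -35.0875 − (-3.840762)·9.375 = 0.919648
Set a + b·x = -49.7: x = (-49.7 − 0.919648) / (-3.840762) = 13.179583

13.18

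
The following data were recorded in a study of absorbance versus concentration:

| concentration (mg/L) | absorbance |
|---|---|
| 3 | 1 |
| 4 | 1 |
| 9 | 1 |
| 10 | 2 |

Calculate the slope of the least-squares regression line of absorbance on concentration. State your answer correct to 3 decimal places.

n = 4, Σx = 26, Σy = 5, Σxy = 36, Σx² = 206
Sxx = Σx² − (Σx)²/n = 206 − 169 = 37
Sxy = Σxy − (Σx)(Σy)/n = 36 − 32.5 = 3.5
b = Sxy/Sxx = 3.5/37 = 0.094595

0.095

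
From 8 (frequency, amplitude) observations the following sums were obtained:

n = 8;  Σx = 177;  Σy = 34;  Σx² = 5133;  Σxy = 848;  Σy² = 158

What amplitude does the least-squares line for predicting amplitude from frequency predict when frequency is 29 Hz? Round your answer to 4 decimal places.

4.7910

Sxx = Σx² − (Σx)²/n = 5133 − 3916.125 = 1216.875
Sxy = Σxy − (Σx)(Σy)/n = 848 − 752.25 = 95.75
b = Sxy/Sxx = 95.75/1216.875 = 0.078685
a = ȳ − b·x̄ = 4.25 − 0.078685·22.125 = 2.509091
ŷ(29) = a + b·29 = 2.509091 + 0.078685·29 = 4.790960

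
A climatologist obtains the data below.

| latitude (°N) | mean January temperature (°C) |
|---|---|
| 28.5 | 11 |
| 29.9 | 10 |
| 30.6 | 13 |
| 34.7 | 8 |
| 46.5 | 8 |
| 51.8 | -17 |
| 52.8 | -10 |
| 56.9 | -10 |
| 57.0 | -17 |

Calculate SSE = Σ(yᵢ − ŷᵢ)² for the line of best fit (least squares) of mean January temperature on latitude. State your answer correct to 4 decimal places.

n = 9, Σx = 388.7, Σy = -4, Σxy = -1286.7, Σx² = 17966.65, Σy² = 1296
Sxx = Σx² − (Σx)²/n = 17966.65 − 16787.521111 = 1179.128889
Sxy = Σxy − (Σx)(Σy)/n = -1286.7 − (-172.755556) = -1113.944444
Syy = Σy² − (Σy)²/n = 1296 − 1.777778 = 1294.222222
b = Sxy/Sxx = -1113.944444/1179.128889 = -0.944718
SSE = Syy − b·Sxy = 1294.222222 − (-0.944718)·(-1113.944444) = 241.858705

241.8587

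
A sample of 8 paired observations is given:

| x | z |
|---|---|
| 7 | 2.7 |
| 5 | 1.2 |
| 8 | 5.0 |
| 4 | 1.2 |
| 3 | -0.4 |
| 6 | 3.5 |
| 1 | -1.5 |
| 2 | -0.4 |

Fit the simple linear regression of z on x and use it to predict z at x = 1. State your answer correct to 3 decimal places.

n = 8, Σx = 36, Σy = 11.3, Σxy = 87.2, Σx² = 204
Sxx = Σx² − (Σx)²/n = 204 − 162 = 42
Sxy = Σxy − (Σx)(Σy)/n = 87.2 − 50.85 = 36.35
b = Sxy/Sxx = 36.35/42 = 0.865476
a = ȳ − b·x̄ = 1.4125 − 0.865476·4.5 = -2.482143
ŷ(1) = a + b·1 = -2.482143 + 0.865476·1 = -1.616667

-1.617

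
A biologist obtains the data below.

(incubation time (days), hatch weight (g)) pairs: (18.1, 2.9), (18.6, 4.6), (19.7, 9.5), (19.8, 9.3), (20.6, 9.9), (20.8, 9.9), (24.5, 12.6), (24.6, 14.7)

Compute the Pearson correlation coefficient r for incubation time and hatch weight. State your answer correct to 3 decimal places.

n = 8, Σx = 166.7, Σy = 73.4, Σxy = 1589.52, Σx² = 3516.11, Σy² = 777.18
Sxx = Σx² − (Σx)²/n = 3516.11 − 3473.61125 = 42.49875
Sxy = Σxy − (Σx)(Σy)/n = 1589.52 − 1529.4725 = 60.0475
Syy = Σy² − (Σy)²/n = 777.18 − 673.445 = 103.735
r = Sxy/√(Sxx·Syy) = 60.0475/√(4408.607831) = 60.0475/66.397348 = 0.904366

0.904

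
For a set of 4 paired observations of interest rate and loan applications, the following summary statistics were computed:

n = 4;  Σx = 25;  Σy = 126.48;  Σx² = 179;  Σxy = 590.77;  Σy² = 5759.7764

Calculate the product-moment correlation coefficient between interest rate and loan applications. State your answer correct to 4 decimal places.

-0.9980

Sxx = Σx² − (Σx)²/n = 179 − 156.25 = 22.75
Sxy = Σxy − (Σx)(Σy)/n = 590.77 − 790.5 = -199.73
Syy = Σy² − (Σy)²/n = 5759.7764 − 3999.2976 = 1760.4788
r = Sxy/√(Sxx·Syy) = -199.73/√(40050.8927) = -199.73/200.127191 = -0.998015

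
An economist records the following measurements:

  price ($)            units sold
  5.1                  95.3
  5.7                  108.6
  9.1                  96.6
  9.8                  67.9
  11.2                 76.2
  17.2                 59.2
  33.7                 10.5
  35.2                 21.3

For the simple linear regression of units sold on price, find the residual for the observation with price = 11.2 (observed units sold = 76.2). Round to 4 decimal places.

-3.9759

n = 8, Σx = 127, Σy = 535.6, Σxy = 5624.82, Σx² = 3033.36
Sxx = Σx² − (Σx)²/n = 3033.36 − 2016.125 = 1017.235
Sxy = Σxy − (Σx)(Σy)/n = 5624.82 − 8502.65 = -2877.83
b = Sxy/Sxx = -2877.83/1017.235 = -2.829071
a = ȳ − b·x̄ = 66.95 − (-2.829071)·15.875 = 111.861502
ŷ(11.2) = 111.861502 + (-2.829071)·11.2 = 80.175907
residual = y − ŷ = 76.2 − 80.175907 = -3.975907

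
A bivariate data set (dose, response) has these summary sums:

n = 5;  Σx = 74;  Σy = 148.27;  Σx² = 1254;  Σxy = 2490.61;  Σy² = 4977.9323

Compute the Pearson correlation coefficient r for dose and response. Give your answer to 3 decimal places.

Sxx = Σx² − (Σx)²/n = 1254 − 1095.2 = 158.8
Sxy = Σxy − (Σx)(Σy)/n = 2490.61 − 2194.396 = 296.214
Syy = Σy² − (Σy)²/n = 4977.9323 − 4396.79858 = 581.13372
r = Sxy/√(Sxx·Syy) = 296.214/√(92284.034736) = 296.214/303.782874 = 0.975085

0.975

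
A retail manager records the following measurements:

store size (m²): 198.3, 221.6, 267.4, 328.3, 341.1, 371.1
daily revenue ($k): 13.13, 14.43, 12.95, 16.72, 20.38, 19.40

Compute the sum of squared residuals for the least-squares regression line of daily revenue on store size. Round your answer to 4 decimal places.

n = 6, Σx = 1727.8, Σy = 97.01, Σxy = 28904.331, Σx² = 521777.52, Σy² = 1619.5871
Sxx = Σx² − (Σx)²/n = 521777.52 − 497548.806667 = 24228.713333
Sxy = Σxy − (Σx)(Σy)/n = 28904.331 − 27935.646333 = 968.684667
Syy = Σy² − (Σy)²/n = 1619.5871 − 1568.490017 = 51.097083
b = Sxy/Sxx = 968.684667/24228.713333 = 0.039981
SSE = Syy − b·Sxy = 51.097083 − 0.039981·968.684667 = 12.368242

12.3682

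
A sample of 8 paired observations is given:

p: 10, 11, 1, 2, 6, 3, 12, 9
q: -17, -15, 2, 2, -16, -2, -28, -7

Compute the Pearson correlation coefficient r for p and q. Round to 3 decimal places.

-0.876

n = 8, Σx = 54, Σy = -81, Σxy = -830, Σx² = 496, Σy² = 1615
Sxx = Σx² − (Σx)²/n = 496 − 364.5 = 131.5
Sxy = Σxy − (Σx)(Σy)/n = -830 − (-546.75) = -283.25
Syy = Σy² − (Σy)²/n = 1615 − 820.125 = 794.875
r = Sxy/√(Sxx·Syy) = -283.25/√(104526.0625) = -283.25/323.304906 = -0.876108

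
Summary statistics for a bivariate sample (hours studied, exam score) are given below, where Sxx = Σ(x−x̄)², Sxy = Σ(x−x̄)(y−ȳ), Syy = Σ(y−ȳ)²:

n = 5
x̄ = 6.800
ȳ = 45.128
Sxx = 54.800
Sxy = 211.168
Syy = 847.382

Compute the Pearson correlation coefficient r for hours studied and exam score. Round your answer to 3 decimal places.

0.980

r = Sxy/√(Sxx·Syy) = 211.168/√(46436.5336) = 211.168/215.491377 = 0.979937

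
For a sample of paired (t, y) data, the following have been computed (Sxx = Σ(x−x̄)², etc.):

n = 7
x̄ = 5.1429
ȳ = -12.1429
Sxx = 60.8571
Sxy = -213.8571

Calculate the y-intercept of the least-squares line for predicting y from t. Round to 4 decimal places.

b = Sxy/Sxx = -213.8571/60.8571 = -3.514086
a = ȳ − b·x̄ = -12.1429 − (-3.514086)·5.1429 = 5.929694

5.9297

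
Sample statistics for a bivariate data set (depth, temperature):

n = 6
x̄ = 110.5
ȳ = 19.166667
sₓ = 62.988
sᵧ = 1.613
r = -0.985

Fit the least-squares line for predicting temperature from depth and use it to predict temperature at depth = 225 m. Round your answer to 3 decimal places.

b = r · sᵧ/sₓ = -0.985 · 1.613/62.988 = -0.025224
a = ȳ − b·x̄ = 19.166667 − (-0.025224)·110.5 = 21.953911
ŷ(225) = a + b·225 = 21.953911 + (-0.025224)·225 = 16.278527

16.279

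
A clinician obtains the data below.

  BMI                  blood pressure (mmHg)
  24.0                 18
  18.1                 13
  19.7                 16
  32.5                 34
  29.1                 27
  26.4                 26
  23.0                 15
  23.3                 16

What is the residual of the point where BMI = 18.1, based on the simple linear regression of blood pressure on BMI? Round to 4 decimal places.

1.9027

n = 8, Σx = 196.1, Σy = 165, Σxy = 4277.4, Σx² = 4963.61
Sxx = Σx² − (Σx)²/n = 4963.61 − 4806.90125 = 156.70875
Sxy = Σxy − (Σx)(Σy)/n = 4277.4 − 4044.5625 = 232.8375
b = Sxy/Sxx = 232.8375/156.70875 = 1.485798
a = ȳ − b·x̄ = 20.625 − 1.485798·24.5125 = -15.795616
ŷ(18.1) = -15.795616 + 1.485798·18.1 = 11.097322
residual = y − ŷ = 13 − 11.097322 = 1.902678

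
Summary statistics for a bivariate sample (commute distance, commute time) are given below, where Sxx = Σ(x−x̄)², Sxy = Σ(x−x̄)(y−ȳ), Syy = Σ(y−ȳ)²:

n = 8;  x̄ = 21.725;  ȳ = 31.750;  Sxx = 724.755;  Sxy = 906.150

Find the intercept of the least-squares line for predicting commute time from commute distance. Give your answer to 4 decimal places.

b = Sxy/Sxx = 906.15/724.755 = 1.250285
a = ȳ − b·x̄ = 31.75 − 1.250285·21.725 = 4.587568

4.5876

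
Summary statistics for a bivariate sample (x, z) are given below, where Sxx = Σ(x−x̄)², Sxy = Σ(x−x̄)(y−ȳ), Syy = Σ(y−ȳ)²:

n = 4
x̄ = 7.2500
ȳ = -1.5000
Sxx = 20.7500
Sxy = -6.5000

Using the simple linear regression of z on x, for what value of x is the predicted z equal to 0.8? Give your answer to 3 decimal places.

b = Sxy/Sxx = -6.5/20.75 = -0.313253
a = ȳ − b·x̄ = -1.5 − (-0.313253)·7.25 = 0.771084
Set a + b·x = 0.8: x = (0.8 − 0.771084) / (-0.313253) = -0.092308

-0.092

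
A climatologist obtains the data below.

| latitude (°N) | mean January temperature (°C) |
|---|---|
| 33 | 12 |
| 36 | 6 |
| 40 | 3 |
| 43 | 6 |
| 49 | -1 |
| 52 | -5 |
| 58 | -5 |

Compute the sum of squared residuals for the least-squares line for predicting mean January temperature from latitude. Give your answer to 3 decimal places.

28.793

n = 7, Σx = 311, Σy = 16, Σxy = 391, Σx² = 14303, Σy² = 276
Sxx = Σx² − (Σx)²/n = 14303 − 13817.285714 = 485.714286
Sxy = Σxy − (Σx)(Σy)/n = 391 − 710.857143 = -319.857143
Syy = Σy² − (Σy)²/n = 276 − 36.571429 = 239.428571
b = Sxy/Sxx = -319.857143/485.714286 = -0.658529
SSE = Syy − b·Sxy = 239.428571 − (-0.658529)·(-319.857143) = 28.793235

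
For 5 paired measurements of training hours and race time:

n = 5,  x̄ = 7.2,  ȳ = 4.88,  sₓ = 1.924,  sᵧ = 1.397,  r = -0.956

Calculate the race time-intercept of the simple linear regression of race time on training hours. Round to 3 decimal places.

b = r · sᵧ/sₓ = -0.956 · 1.397/1.924 = -0.694143
a = ȳ − b·x̄ = 4.88 − (-0.694143)·7.2 = 9.877833

9.878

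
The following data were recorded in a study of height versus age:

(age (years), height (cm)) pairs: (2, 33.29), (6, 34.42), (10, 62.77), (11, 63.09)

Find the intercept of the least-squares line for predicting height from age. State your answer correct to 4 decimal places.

n = 4, Σx = 29, Σy = 193.57, Σxy = 1594.79, Σx² = 261
Sxx = Σx² − (Σx)²/n = 261 − 210.25 = 50.75
Sxy = Σxy − (Σx)(Σy)/n = 1594.79 − 1403.3825 = 191.4075
b = Sxy/Sxx = 191.4075/50.75 = 3.771576
a = ȳ − b·x̄ = 48.3925 − 3.771576·7.25 = 21.048571

21.0486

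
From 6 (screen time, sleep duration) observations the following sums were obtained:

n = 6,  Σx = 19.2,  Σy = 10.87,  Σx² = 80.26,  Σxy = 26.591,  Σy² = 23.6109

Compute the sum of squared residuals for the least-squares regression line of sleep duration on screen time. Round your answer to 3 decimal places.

Sxx = Σx² − (Σx)²/n = 80.26 − 61.44 = 18.82
Sxy = Σxy − (Σx)(Σy)/n = 26.591 − 34.784 = -8.193
Syy = Σy² − (Σy)²/n = 23.6109 − 19.692817 = 3.918083
b = Sxy/Sxx = -8.193/18.82 = -0.435335
SSE = Syy − b·Sxy = 3.918083 − (-0.435335)·(-8.193) = 0.351386

0.351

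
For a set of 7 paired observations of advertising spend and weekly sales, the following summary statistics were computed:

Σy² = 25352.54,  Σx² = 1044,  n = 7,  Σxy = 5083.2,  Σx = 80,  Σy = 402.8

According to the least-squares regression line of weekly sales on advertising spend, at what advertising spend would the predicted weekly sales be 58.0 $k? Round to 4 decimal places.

11.5522

Sxx = Σx² − (Σx)²/n = 1044 − 914.285714 = 129.714286
Sxy = Σxy − (Σx)(Σy)/n = 5083.2 − 4603.428571 = 479.771429
b = Sxy/Sxx = 479.771429/129.714286 = 3.698678
a = ȳ − b·x̄ = 57.542857 − 3.698678·11.428571 = 15.272247
Set a + b·x = 58.0: x = (58.0 − 15.272247) / 3.698678 = 11.552168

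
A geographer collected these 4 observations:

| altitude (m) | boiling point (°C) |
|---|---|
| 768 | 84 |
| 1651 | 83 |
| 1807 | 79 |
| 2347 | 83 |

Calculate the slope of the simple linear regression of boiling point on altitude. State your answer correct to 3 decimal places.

-0.001

n = 4, Σx = 6573, Σy = 329, Σxy = 539099, Σx² = 12089283
Sxx = Σx² − (Σx)²/n = 12089283 − 10801082.25 = 1288200.75
Sxy = Σxy − (Σx)(Σy)/n = 539099 − 540629.25 = -1530.25
b = Sxy/Sxx = -1530.25/1288200.75 = -0.001188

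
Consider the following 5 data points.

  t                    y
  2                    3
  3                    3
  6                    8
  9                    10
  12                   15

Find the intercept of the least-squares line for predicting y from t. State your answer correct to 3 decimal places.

n = 5, Σx = 32, Σy = 39, Σxy = 333, Σx² = 274
Sxx = Σx² − (Σx)²/n = 274 − 204.8 = 69.2
Sxy = Σxy − (Σx)(Σy)/n = 333 − 249.6 = 83.4
b = Sxy/Sxx = 83.4/69.2 = 1.205202
a = ȳ − b·x̄ = 7.8 − 1.205202·6.4 = 0.086705

0.087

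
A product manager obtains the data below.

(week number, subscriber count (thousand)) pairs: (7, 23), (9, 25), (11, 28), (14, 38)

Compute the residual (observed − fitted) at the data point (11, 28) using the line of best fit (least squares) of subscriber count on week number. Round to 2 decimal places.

-2.11

n = 4, Σx = 41, Σy = 114, Σxy = 1226, Σx² = 447
Sxx = Σx² − (Σx)²/n = 447 − 420.25 = 26.75
Sxy = Σxy − (Σx)(Σy)/n = 1226 − 1168.5 = 57.5
b = Sxy/Sxx = 57.5/26.75 = 2.149533
a = ȳ − b·x̄ = 28.5 − 2.149533·10.25 = 6.467290
ŷ(11) = 6.467290 + 2.149533·11 = 30.112150
residual = y − ŷ = 28 − 30.112150 = -2.112150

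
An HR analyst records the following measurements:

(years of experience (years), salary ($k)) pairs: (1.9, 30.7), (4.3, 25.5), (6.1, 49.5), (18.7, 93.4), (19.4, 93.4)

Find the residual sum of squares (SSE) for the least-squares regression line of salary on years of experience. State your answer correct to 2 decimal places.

n = 5, Σx = 50.4, Σy = 292.5, Σxy = 4028.47, Σx² = 785.36, Σy² = 21490.11
Sxx = Σx² − (Σx)²/n = 785.36 − 508.032 = 277.328
Sxy = Σxy − (Σx)(Σy)/n = 4028.47 − 2948.4 = 1080.07
Syy = Σy² − (Σy)²/n = 21490.11 − 17111.25 = 4378.86
b = Sxy/Sxx = 1080.07/277.328 = 3.894558
SSE = Syy − b·Sxy = 4378.86 − 3.894558·1080.07 = 172.464667

172.46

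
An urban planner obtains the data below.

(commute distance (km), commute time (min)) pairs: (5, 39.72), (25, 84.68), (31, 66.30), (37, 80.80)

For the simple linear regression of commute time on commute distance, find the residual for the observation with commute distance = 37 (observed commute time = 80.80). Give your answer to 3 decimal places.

n = 4, Σx = 98, Σy = 271.5, Σxy = 7360.5, Σx² = 2980
Sxx = Σx² − (Σx)²/n = 2980 − 2401 = 579
Sxy = Σxy − (Σx)(Σy)/n = 7360.5 − 6651.75 = 708.75
b = Sxy/Sxx = 708.75/579 = 1.224093
a = ȳ − b·x̄ = 67.875 − 1.224093·24.5 = 37.884715
ŷ(37) = 37.884715 + 1.224093·37 = 83.176166
residual = y − ŷ = 80.80 − 83.176166 = -2.376166

-2.376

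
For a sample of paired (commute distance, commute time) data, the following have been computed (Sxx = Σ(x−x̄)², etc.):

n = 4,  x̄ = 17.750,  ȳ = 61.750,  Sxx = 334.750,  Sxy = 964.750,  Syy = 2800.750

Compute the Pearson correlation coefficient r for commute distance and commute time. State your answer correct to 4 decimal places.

0.9964

r = Sxy/√(Sxx·Syy) = 964.75/√(937551.0625) = 964.75/968.272205 = 0.996362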